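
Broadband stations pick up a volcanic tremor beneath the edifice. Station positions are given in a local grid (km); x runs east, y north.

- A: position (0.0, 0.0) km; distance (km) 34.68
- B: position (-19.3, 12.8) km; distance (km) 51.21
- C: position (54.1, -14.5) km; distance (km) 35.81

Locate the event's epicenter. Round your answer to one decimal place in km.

Circle about each station: x² + y² = 34.68²; (x + 19.3)² + (y − 12.8)² = 51.21²; (x − 54.1)² + (y + 14.5)² = 35.81².
Subtracting the A equation from the B and C equations removes the quadratic terms:
-38.6 x + 25.6 y = -883.43
108.2 x − 29.0 y = 3057.41
Solving the 2×2 system: x ≈ 31.9, y ≈ 13.6 km.

31.9 km east, 13.6 km north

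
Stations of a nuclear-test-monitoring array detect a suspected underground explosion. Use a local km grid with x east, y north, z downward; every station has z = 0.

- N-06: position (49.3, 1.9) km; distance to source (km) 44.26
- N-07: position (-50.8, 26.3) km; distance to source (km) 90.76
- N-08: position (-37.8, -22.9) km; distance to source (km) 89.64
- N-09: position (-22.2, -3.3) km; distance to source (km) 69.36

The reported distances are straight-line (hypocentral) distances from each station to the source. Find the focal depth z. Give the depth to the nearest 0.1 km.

36.6 km

Each station gives a sphere (x−x_i)² + (y−y_i)² + z² = d_i² (stations at z=0).
Subtracting the N-06 sphere from N-07 and N-08: z² cancels, leaving linear equations in x and y:
-200.2 x + 48.8 y = -5440.20
-174.2 x − 49.6 y = -6557.23
Solving: x ≈ 32.002, y ≈ 19.808 km (keep extra digits for the depth step; rounded: 32.0, 19.8).
Then from the N-06 sphere: z² = 44.26² − (x − 49.3)² − (y − 1.9)² with x = 32.002, y = 19.808, so z ≈ 36.593 ≈ 36.6 km.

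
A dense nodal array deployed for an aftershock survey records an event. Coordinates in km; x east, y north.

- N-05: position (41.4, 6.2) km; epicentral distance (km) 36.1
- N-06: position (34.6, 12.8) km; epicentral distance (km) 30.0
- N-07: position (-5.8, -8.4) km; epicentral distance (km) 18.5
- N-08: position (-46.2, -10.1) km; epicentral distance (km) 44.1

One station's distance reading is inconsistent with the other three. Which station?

Solve using three stations at a time. Using N-05, N-06, N-07 (subtract circle equations pairwise → linear system) gives (x, y) ≈ (5.3, 6.4).
Distances from that point to each station vs reported:
  N-05: calculated 36.1 vs reported 36.1 → residual 0.0 km
  N-06: calculated 30.0 vs reported 30.0 → residual 0.0 km
  N-07: calculated 18.5 vs reported 18.5 → residual 0.0 km
  N-08: calculated 54.1 vs reported 44.1 → residual 10.0 km
N-05, N-06, N-07 are mutually consistent (residuals ≈ 0); N-08 is off by 10.0 km.

N-08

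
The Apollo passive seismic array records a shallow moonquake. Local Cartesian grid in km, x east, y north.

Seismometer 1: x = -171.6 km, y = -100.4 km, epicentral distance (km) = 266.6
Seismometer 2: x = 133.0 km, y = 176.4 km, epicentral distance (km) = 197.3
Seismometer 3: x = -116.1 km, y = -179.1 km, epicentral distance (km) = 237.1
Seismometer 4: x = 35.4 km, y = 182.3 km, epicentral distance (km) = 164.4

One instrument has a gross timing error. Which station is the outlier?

Solve using three stations at a time. Using Seismometer 2, Seismometer 3, Seismometer 4 (subtract circle equations pairwise → linear system) gives (x, y) ≈ (13.6, 19.4).
Distances from that point to each station vs reported:
  Seismometer 1: calculated 220.5 vs reported 266.6 → residual 46.1 km
  Seismometer 2: calculated 197.3 vs reported 197.3 → residual 0.0 km
  Seismometer 3: calculated 237.1 vs reported 237.1 → residual 0.0 km
  Seismometer 4: calculated 164.4 vs reported 164.4 → residual 0.0 km
Seismometer 2, Seismometer 3, Seismometer 4 are mutually consistent (residuals ≈ 0); Seismometer 1 is off by 46.1 km.

Seismometer 1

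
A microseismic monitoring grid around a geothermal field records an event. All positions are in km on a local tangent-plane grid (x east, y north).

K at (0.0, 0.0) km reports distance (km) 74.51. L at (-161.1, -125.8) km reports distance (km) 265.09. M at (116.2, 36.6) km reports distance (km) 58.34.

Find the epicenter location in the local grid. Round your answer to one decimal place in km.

Circle about each station: x² + y² = 74.51²; (x + 161.1)² + (y + 125.8)² = 265.09²; (x − 116.2)² + (y − 36.6)² = 58.34².
Subtracting the K equation from the L and M equations removes the quadratic terms:
-322.2 x − 251.6 y = -22942.12
232.4 x + 73.2 y = 16990.18
Solving the 2×2 system: x ≈ 74.4, y ≈ -4.1 km.
Check against K (with the unrounded x, y): √(x²+y²) = 74.51 ≈ 74.51 km. ✓

(74.4, -4.1)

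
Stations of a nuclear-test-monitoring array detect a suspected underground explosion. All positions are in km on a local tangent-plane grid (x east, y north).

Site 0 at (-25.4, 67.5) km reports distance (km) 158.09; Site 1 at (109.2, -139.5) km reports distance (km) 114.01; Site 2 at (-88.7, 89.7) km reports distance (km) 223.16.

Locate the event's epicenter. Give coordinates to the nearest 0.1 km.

x ≈ 102.3 km, y ≈ -25.7 km

Circle about each station: (x + 25.4)² + (y − 67.5)² = 158.09²; (x − 109.2)² + (y + 139.5)² = 114.01²; (x + 88.7)² + (y − 89.7)² = 223.16².
Subtracting pairs of circle equations eliminates x²+y² and gives linear equations (the radical axes):
269.2 x − 414.0 y = 38177.65
-126.6 x + 44.4 y = -14095.57
Solving the 2×2 system: x ≈ 102.3, y ≈ -25.7 km.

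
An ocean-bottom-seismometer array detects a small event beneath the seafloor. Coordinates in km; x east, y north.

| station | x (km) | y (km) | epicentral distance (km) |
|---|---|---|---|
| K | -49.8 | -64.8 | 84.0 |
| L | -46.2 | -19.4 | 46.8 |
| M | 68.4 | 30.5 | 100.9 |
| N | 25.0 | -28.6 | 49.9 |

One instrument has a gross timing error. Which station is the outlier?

M

Solve using three stations at a time. Using K, L, N (subtract circle equations pairwise → linear system) gives (x, y) ≈ (-8.5, 8.4).
Distances from that point to each station vs reported:
  K: calculated 84.0 vs reported 84.0 → residual 0.0 km
  L: calculated 46.8 vs reported 46.8 → residual 0.0 km
  M: calculated 80.0 vs reported 100.9 → residual 20.9 km
  N: calculated 49.9 vs reported 49.9 → residual 0.0 km
K, L, N are mutually consistent (residuals ≈ 0); M is off by 20.9 km.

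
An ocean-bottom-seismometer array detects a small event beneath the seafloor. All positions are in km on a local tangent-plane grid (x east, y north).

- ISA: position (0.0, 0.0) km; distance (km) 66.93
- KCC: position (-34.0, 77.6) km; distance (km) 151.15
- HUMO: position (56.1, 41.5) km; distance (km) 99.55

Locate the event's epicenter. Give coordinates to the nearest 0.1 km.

Circle about each station: x² + y² = 66.93²; (x + 34.0)² + (y − 77.6)² = 151.15²; (x − 56.1)² + (y − 41.5)² = 99.55².
Subtracting the ISA equation from the KCC and HUMO equations removes the quadratic terms:
-68.0 x + 155.2 y = -11188.94
112.2 x + 83.0 y = -561.12
Solving the 2×2 system: x ≈ 36.5, y ≈ -56.1 km.

(36.5, -56.1)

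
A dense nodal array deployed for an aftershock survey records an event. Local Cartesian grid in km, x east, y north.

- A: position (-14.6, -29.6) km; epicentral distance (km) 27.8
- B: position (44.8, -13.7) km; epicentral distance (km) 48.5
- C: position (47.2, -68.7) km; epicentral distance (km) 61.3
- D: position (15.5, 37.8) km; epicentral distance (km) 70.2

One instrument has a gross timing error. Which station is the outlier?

Solve using three stations at a time. Using B, C, D (subtract circle equations pairwise → linear system) gives (x, y) ≈ (-0.6, -30.5).
Distances from that point to each station vs reported:
  A: calculated 14.0 vs reported 27.8 → residual 13.8 km
  B: calculated 48.4 vs reported 48.5 → residual 0.1 km
  C: calculated 61.2 vs reported 61.3 → residual 0.1 km
  D: calculated 70.1 vs reported 70.2 → residual 0.1 km
B, C, D are mutually consistent (residuals ≈ 0); A is off by 13.8 km.

A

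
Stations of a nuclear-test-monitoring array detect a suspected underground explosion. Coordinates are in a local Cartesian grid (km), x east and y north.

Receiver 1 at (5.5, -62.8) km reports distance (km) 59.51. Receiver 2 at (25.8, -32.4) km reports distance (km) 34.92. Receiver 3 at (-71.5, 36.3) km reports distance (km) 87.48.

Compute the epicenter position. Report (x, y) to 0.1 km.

6.5 km east, -3.3 km north

Circle about each station: (x − 5.5)² + (y + 62.8)² = 59.51²; (x − 25.8)² + (y + 32.4)² = 34.92²; (x + 71.5)² + (y − 36.3)² = 87.48².
Subtracting pairs of circle equations eliminates x²+y² and gives linear equations (the radical axes):
40.6 x + 60.8 y = 63.34
-154.0 x + 198.2 y = -1655.46
Solving the 2×2 system: x ≈ 6.5, y ≈ -3.3 km.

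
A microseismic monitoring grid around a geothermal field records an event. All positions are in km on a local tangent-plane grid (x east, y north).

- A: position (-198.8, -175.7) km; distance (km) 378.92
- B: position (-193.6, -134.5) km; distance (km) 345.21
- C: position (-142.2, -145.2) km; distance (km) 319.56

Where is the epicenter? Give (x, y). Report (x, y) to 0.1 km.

Circle about each station: (x + 198.8)² + (y + 175.7)² = 378.92²; (x + 193.6)² + (y + 134.5)² = 345.21²; (x + 142.2)² + (y + 145.2)² = 319.56².
Subtracting the A equation from the B and C equations removes the quadratic terms:
10.4 x + 82.4 y = 9589.70
113.2 x + 61.0 y = 12373.72
Solving the 2×2 system: x ≈ 50.0, y ≈ 110.1 km.
Check against A (with the unrounded x, y): √((x + 198.8)²+(y + 175.7)²) = 378.90 ≈ 378.92 km. ✓

50.0 km east, 110.1 km north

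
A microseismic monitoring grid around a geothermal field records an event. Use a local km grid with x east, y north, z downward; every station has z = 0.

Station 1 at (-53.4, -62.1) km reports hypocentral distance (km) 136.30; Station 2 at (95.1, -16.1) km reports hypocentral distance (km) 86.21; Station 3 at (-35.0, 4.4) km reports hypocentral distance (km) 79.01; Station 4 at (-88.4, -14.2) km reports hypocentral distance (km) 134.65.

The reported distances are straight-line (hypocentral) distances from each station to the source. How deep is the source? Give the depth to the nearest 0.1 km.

12.4 km

Each station gives a sphere (x−x_i)² + (y−y_i)² + z² = d_i² (stations at z=0).
Subtracting the Station 1 sphere from Station 2 and Station 3: z² cancels, leaving linear equations in x and y:
297.0 x + 92.0 y = 13740.78
36.8 x + 133.0 y = 6871.50
Solving: x ≈ 33.098, y ≈ 42.507 km (keep extra digits for the depth step; rounded: 33.1, 42.5).
Then from the Station 1 sphere: z² = 136.30² − (x + 53.4)² − (y + 62.1)² with x = 33.098, y = 42.507, so z ≈ 12.376 ≈ 12.4 km.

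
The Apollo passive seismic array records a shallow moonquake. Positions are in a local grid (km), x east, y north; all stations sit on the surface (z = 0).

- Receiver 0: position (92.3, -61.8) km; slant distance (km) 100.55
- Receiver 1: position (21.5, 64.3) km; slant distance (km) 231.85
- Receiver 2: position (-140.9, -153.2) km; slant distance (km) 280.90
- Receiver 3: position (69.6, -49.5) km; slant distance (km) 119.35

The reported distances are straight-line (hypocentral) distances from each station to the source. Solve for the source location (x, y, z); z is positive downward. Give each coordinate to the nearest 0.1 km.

Each station gives a sphere (x−x_i)² + (y−y_i)² + z² = d_i² (stations at z=0).
Subtracting the Receiver 0 sphere from Receiver 1 and Receiver 2: z² cancels, leaving linear equations in x and y:
-141.6 x + 252.2 y = -51385.91
-466.4 x − 182.8 y = -37809.99
Solving: x ≈ 131.900, y ≈ -129.694 km (keep extra digits for the depth step; rounded: 131.9, -129.7).
Then from the Receiver 0 sphere: z² = 100.55² − (x − 92.3)² − (y + 61.8)² with x = 131.900, y = -129.694, so z ≈ 62.710 ≈ 62.7 km.
Check against Receiver 3 (with the unrounded solution): distance 119.35 ≈ 119.35 km. ✓

x ≈ 131.9 km, y ≈ -129.7 km, depth ≈ 62.7 km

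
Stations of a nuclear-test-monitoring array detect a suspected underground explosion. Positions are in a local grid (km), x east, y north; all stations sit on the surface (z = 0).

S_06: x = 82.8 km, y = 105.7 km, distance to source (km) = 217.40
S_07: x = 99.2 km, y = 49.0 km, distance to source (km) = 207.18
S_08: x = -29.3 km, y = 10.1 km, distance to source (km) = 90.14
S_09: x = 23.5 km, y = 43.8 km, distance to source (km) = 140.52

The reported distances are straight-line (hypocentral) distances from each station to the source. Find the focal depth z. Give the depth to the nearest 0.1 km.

depth ≈ 64.8 km

Each station gives a sphere (x−x_i)² + (y−y_i)² + z² = d_i² (stations at z=0).
Subtracting the S_06 sphere from S_07 and S_08: z² cancels, leaving linear equations in x and y:
32.8 x − 113.4 y = -1447.48
-224.2 x − 191.2 y = 22069.71
Solving: x ≈ -87.692, y ≈ -12.600 km (keep extra digits for the depth step; rounded: -87.7, -12.6).
Then from the S_06 sphere: z² = 217.40² − (x − 82.8)² − (y − 105.7)² with x = -87.692, y = -12.600, so z ≈ 64.810 ≈ 64.8 km.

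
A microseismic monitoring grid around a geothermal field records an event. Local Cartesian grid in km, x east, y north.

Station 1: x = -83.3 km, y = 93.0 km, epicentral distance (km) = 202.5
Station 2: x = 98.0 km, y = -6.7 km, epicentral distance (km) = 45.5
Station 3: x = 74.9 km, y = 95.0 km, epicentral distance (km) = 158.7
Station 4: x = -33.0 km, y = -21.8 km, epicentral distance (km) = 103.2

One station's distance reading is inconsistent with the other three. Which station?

Solve using three stations at a time. Using Station 1, Station 2, Station 4 (subtract circle equations pairwise → linear system) gives (x, y) ≈ (68.4, -41.2).
Distances from that point to each station vs reported:
  Station 1: calculated 202.5 vs reported 202.5 → residual 0.0 km
  Station 2: calculated 45.5 vs reported 45.5 → residual 0.0 km
  Station 3: calculated 136.3 vs reported 158.7 → residual 22.4 km
  Station 4: calculated 103.2 vs reported 103.2 → residual 0.0 km
Station 1, Station 2, Station 4 are mutually consistent (residuals ≈ 0); Station 3 is off by 22.4 km.

Station 3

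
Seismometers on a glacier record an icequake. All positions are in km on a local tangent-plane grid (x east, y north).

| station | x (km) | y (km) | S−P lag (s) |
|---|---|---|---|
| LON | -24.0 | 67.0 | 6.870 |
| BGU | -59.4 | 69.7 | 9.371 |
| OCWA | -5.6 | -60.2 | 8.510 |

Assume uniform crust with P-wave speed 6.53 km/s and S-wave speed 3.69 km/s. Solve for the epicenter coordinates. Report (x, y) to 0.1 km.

x ≈ -4.7 km, y ≈ 12.0 km

Distance from S−P lag: d = Δt · v_P v_S / (v_P − v_S) = Δt · (6.53·3.69)/(6.53−3.69) ≈ 8.4844·Δt.
So d_LON = 58.29, d_BGU = 79.51, d_OCWA = 72.20 km.
Circle about each station: (x + 24.0)² + (y − 67.0)² = 58.29²; (x + 59.4)² + (y − 69.7)² = 79.51²; (x + 5.6)² + (y + 60.2)² = 72.20².
Subtracting the LON equation from the BGU and OCWA equations removes the quadratic terms:
-70.8 x + 5.4 y = 397.33
36.8 x − 254.4 y = -3224.72
Solving the 2×2 system: x ≈ -4.7, y ≈ 12.0 km.
Check against LON (with the unrounded x, y): √((x + 24.0)²+(y − 67.0)²) = 58.29 ≈ 58.29 km. ✓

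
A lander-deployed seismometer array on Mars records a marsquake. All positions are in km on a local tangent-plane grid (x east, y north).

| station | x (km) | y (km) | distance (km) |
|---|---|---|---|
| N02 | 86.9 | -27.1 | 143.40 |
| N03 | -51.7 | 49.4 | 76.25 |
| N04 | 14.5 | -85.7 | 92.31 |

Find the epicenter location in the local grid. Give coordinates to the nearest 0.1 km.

Circle about each station: (x − 86.9)² + (y + 27.1)² = 143.40²; (x + 51.7)² + (y − 49.4)² = 76.25²; (x − 14.5)² + (y + 85.7)² = 92.31².
Subtracting the N02 equation from the N03 and N04 equations removes the quadratic terms:
-277.2 x + 153.0 y = 11576.73
-144.8 x − 117.2 y = 11311.14
Solving the 2×2 system: x ≈ -56.5, y ≈ -26.7 km.
Check against N02 (with the unrounded x, y): √((x − 86.9)²+(y + 27.1)²) = 143.40 ≈ 143.40 km. ✓

(-56.5, -26.7)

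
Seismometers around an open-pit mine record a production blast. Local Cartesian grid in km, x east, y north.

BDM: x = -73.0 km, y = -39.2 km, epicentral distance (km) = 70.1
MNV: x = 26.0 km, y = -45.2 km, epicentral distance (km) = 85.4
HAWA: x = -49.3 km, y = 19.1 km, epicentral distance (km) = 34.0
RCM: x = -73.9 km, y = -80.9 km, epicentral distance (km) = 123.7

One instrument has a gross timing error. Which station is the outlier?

BDM

Solve using three stations at a time. Using MNV, HAWA, RCM (subtract circle equations pairwise → linear system) gives (x, y) ≈ (-16.7, 28.8).
Distances from that point to each station vs reported:
  BDM: calculated 88.3 vs reported 70.1 → residual 18.2 km
  MNV: calculated 85.4 vs reported 85.4 → residual 0.0 km
  HAWA: calculated 34.0 vs reported 34.0 → residual 0.0 km
  RCM: calculated 123.7 vs reported 123.7 → residual 0.0 km
MNV, HAWA, RCM are mutually consistent (residuals ≈ 0); BDM is off by 18.2 km.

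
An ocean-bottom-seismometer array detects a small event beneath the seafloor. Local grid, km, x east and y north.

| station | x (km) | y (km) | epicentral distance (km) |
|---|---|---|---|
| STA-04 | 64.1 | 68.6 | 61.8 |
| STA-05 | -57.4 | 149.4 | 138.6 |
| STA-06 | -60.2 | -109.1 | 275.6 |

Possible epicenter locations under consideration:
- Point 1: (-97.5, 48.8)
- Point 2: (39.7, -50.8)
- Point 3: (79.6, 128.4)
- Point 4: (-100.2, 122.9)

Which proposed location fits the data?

For each candidate, compare |candidate − station| to the reported distance:
Point 1: residuals STA-04 101.0, STA-05 30.3, STA-06 113.4 → max 113.4 km
Point 2: residuals STA-04 60.1, STA-05 83.9, STA-06 159.9 → max 159.9 km
Point 3: residuals STA-04 0.0, STA-05 0.0, STA-06 0.0 → max 0.0 km
Point 4: residuals STA-04 111.2, STA-05 88.3, STA-06 40.2 → max 111.2 km
Only Point 3 has all residuals ≈ 0.

Point 3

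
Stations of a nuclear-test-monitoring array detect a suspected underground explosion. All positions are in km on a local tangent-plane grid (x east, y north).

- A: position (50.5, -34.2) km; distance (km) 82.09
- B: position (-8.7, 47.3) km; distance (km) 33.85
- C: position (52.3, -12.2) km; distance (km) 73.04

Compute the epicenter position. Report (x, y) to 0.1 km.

x ≈ -15.8 km, y ≈ 14.2 km

Circle about each station: (x − 50.5)² + (y + 34.2)² = 82.09²; (x + 8.7)² + (y − 47.3)² = 33.85²; (x − 52.3)² + (y + 12.2)² = 73.04².
Subtracting the A equation from the B and C equations removes the quadratic terms:
-118.4 x + 163.0 y = 4186.04
3.6 x + 44.0 y = 568.17
Solving the 2×2 system: x ≈ -15.8, y ≈ 14.2 km.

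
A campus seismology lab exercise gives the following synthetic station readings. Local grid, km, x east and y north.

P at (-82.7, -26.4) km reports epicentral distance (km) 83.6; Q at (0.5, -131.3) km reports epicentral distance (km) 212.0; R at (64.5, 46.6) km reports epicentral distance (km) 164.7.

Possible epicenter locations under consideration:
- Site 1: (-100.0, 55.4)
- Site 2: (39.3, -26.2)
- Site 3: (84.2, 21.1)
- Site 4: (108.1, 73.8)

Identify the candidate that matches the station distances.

Site 1

For each candidate, compare |candidate − station| to the reported distance:
Site 1: residuals P 0.0, Q 0.0, R 0.0 → max 0.0 km
Site 2: residuals P 38.4, Q 100.0, R 87.7 → max 100.0 km
Site 3: residuals P 89.9, Q 38.1, R 132.5 → max 132.5 km
Site 4: residuals P 131.9, Q 19.6, R 113.3 → max 131.9 km
Only Site 1 has all residuals ≈ 0.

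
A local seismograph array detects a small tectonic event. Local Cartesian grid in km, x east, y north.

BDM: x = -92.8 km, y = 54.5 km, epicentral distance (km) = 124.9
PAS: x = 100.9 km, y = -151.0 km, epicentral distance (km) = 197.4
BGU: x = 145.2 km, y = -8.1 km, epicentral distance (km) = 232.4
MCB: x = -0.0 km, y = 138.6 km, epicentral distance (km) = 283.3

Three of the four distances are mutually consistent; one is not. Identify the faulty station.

MCB

Solve using three stations at a time. Using BDM, PAS, BGU (subtract circle equations pairwise → linear system) gives (x, y) ≈ (-78.9, -69.6).
Distances from that point to each station vs reported:
  BDM: calculated 124.9 vs reported 124.9 → residual 0.0 km
  PAS: calculated 197.4 vs reported 197.4 → residual 0.0 km
  BGU: calculated 232.4 vs reported 232.4 → residual 0.0 km
  MCB: calculated 222.6 vs reported 283.3 → residual 60.7 km
BDM, PAS, BGU are mutually consistent (residuals ≈ 0); MCB is off by 60.7 km.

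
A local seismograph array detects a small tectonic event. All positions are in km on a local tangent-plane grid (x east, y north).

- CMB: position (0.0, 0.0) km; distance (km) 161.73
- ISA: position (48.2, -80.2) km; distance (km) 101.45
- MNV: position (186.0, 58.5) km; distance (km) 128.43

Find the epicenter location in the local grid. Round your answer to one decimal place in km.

Circle about each station: x² + y² = 161.73²; (x − 48.2)² + (y + 80.2)² = 101.45²; (x − 186.0)² + (y − 58.5)² = 128.43².
Subtracting the CMB equation from the ISA and MNV equations removes the quadratic terms:
96.4 x − 160.4 y = 24619.77
372.0 x + 117.0 y = 47680.58
Solving the 2×2 system: x ≈ 148.4, y ≈ -64.3 km.

(148.4, -64.3)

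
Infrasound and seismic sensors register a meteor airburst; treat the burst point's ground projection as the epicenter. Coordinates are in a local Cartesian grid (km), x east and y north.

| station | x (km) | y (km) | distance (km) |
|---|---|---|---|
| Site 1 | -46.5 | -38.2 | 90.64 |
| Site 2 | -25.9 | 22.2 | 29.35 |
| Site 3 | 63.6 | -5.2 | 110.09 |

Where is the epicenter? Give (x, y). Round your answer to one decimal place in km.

Circle about each station: (x + 46.5)² + (y + 38.2)² = 90.64²; (x + 25.9)² + (y − 22.2)² = 29.35²; (x − 63.6)² + (y + 5.2)² = 110.09².
Subtracting pairs of circle equations eliminates x²+y² and gives linear equations (the radical axes):
41.2 x + 120.8 y = 4896.35
220.2 x + 66.0 y = -3453.69
Solving the 2×2 system: x ≈ -31.0, y ≈ 51.1 km.
Check against Site 1 (with the unrounded x, y): √((x + 46.5)²+(y + 38.2)²) = 90.64 ≈ 90.64 km. ✓

x ≈ -31.0 km, y ≈ 51.1 km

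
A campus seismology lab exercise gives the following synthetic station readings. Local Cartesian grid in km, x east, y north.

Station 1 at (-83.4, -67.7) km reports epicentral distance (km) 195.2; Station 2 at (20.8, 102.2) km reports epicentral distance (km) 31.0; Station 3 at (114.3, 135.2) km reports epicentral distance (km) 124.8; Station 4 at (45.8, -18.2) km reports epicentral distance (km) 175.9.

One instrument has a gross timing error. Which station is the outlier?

Station 4

Solve using three stations at a time. Using Station 1, Station 2, Station 3 (subtract circle equations pairwise → linear system) gives (x, y) ≈ (-8.4, 112.5).
Distances from that point to each station vs reported:
  Station 1: calculated 195.2 vs reported 195.2 → residual 0.0 km
  Station 2: calculated 31.0 vs reported 31.0 → residual 0.0 km
  Station 3: calculated 124.8 vs reported 124.8 → residual 0.0 km
  Station 4: calculated 141.5 vs reported 175.9 → residual 34.4 km
Station 1, Station 2, Station 3 are mutually consistent (residuals ≈ 0); Station 4 is off by 34.4 km.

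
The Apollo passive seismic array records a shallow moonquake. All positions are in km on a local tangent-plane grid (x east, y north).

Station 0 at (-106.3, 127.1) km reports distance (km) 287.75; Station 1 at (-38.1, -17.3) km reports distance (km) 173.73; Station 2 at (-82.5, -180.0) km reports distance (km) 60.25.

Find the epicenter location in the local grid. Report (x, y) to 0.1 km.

Circle about each station: (x + 106.3)² + (y − 127.1)² = 287.75²; (x + 38.1)² + (y + 17.3)² = 173.73²; (x + 82.5)² + (y + 180.0)² = 60.25².
Subtracting pairs of circle equations eliminates x²+y² and gives linear equations (the radical axes):
136.4 x − 288.8 y = 26914.75
47.6 x − 614.2 y = 90922.15
Solving the 2×2 system: x ≈ -138.9, y ≈ -158.8 km.
Check against Station 0 (with the unrounded x, y): √((x + 106.3)²+(y − 127.1)²) = 287.75 ≈ 287.75 km. ✓

(-138.9, -158.8)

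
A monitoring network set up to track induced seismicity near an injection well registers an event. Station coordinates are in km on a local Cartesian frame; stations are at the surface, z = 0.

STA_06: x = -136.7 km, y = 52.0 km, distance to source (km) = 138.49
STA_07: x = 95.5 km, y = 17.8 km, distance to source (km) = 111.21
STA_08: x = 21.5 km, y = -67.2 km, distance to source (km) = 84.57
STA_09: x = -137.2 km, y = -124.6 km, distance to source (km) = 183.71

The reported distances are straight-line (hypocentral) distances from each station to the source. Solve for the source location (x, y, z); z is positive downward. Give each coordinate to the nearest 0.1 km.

x ≈ -10.4 km, y ≈ 4.6 km, depth ≈ 31.3 km

Each station gives a sphere (x−x_i)² + (y−y_i)² + z² = d_i² (stations at z=0).
Subtracting the STA_06 sphere from STA_07 and STA_08: z² cancels, leaving linear equations in x and y:
464.4 x − 68.4 y = -5141.98
316.4 x − 238.4 y = -4385.40
Solving: x ≈ -10.395, y ≈ 4.599 km (keep extra digits for the depth step; rounded: -10.4, 4.6).
Then from the STA_06 sphere: z² = 138.49² − (x + 136.7)² − (y − 52.0)² with x = -10.395, y = 4.599, so z ≈ 31.300 ≈ 31.3 km.
Check against STA_09 (with the unrounded solution): distance 183.72 ≈ 183.71 km. ✓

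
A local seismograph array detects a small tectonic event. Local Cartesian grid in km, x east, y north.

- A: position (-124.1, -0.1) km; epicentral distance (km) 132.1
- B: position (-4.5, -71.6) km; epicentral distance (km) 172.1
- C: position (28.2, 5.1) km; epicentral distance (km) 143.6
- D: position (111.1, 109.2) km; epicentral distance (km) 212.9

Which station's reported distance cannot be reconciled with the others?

A

Solve using three stations at a time. Using B, C, D (subtract circle equations pairwise → linear system) gives (x, y) ≈ (-98.7, 72.5).
Distances from that point to each station vs reported:
  A: calculated 76.9 vs reported 132.1 → residual 55.2 km
  B: calculated 172.1 vs reported 172.1 → residual 0.0 km
  C: calculated 143.7 vs reported 143.6 → residual 0.1 km
  D: calculated 212.9 vs reported 212.9 → residual 0.0 km
B, C, D are mutually consistent (residuals ≈ 0); A is off by 55.2 km.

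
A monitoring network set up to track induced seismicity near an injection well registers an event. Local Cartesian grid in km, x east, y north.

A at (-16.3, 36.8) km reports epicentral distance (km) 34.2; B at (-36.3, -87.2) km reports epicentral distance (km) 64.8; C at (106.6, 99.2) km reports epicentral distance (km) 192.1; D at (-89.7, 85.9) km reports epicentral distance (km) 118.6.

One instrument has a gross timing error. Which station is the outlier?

Solve using three stations at a time. Using B, C, D (subtract circle equations pairwise → linear system) gives (x, y) ≈ (-41.9, -22.6).
Distances from that point to each station vs reported:
  A: calculated 64.7 vs reported 34.2 → residual 30.5 km
  B: calculated 64.8 vs reported 64.8 → residual 0.0 km
  C: calculated 192.1 vs reported 192.1 → residual 0.0 km
  D: calculated 118.6 vs reported 118.6 → residual 0.0 km
B, C, D are mutually consistent (residuals ≈ 0); A is off by 30.5 km.

A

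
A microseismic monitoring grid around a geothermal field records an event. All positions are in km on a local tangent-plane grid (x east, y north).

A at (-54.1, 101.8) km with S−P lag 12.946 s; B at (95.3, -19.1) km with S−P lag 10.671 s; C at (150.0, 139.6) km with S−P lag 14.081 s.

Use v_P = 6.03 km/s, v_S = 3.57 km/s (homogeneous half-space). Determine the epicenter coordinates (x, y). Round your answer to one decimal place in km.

Distance from S−P lag: d = Δt · v_P v_S / (v_P − v_S) = Δt · (6.03·3.57)/(6.03−3.57) ≈ 8.7509·Δt.
So d_A = 113.29, d_B = 93.38, d_C = 123.22 km.
Circle about each station: (x + 54.1)² + (y − 101.8)² = 113.29²; (x − 95.3)² + (y + 19.1)² = 93.38²; (x − 150.0)² + (y − 139.6)² = 123.22².
Subtracting the A equation from the B and C equations removes the quadratic terms:
298.8 x − 241.8 y = 271.65
408.2 x + 75.6 y = 26349.57
Solving the 2×2 system: x ≈ 52.7, y ≈ 64.0 km.
Check against A (with the unrounded x, y): √((x + 54.1)²+(y − 101.8)²) = 113.29 ≈ 113.29 km. ✓

x ≈ 52.7 km, y ≈ 64.0 km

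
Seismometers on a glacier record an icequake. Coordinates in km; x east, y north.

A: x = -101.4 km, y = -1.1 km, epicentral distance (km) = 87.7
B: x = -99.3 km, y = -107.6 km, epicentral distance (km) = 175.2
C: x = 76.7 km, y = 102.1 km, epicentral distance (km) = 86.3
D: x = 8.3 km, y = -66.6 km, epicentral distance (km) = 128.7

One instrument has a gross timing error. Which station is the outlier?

C

Solve using three stations at a time. Using A, B, D (subtract circle equations pairwise → linear system) gives (x, y) ≈ (-34.0, 55.0).
Distances from that point to each station vs reported:
  A: calculated 87.7 vs reported 87.7 → residual 0.0 km
  B: calculated 175.2 vs reported 175.2 → residual 0.0 km
  C: calculated 120.3 vs reported 86.3 → residual 34.0 km
  D: calculated 128.7 vs reported 128.7 → residual 0.0 km
A, B, D are mutually consistent (residuals ≈ 0); C is off by 34.0 km.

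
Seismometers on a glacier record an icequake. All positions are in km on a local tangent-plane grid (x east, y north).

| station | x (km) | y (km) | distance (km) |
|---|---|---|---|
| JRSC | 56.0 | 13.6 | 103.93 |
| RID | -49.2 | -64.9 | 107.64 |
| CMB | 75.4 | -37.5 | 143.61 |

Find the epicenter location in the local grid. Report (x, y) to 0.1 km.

(-43.8, 42.6)

Circle about each station: (x − 56.0)² + (y − 13.6)² = 103.93²; (x + 49.2)² + (y + 64.9)² = 107.64²; (x − 75.4)² + (y + 37.5)² = 143.61².
Subtracting the JRSC equation from the RID and CMB equations removes the quadratic terms:
-210.4 x − 157.0 y = 2526.77
38.8 x − 102.2 y = -6051.94
Solving the 2×2 system: x ≈ -43.8, y ≈ 42.6 km.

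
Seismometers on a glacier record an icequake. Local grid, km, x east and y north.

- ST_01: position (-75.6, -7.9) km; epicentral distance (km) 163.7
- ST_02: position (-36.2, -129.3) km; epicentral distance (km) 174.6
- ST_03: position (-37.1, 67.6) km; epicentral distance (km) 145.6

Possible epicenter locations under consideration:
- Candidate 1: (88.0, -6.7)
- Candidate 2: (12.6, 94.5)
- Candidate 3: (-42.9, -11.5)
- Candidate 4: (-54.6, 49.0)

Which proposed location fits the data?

Candidate 1

For each candidate, compare |candidate − station| to the reported distance:
Candidate 1: residuals ST_01 0.1, ST_02 0.1, ST_03 0.1 → max 0.1 km
Candidate 2: residuals ST_01 28.6, ST_02 54.5, ST_03 89.1 → max 89.1 km
Candidate 3: residuals ST_01 130.8, ST_02 56.6, ST_03 66.3 → max 130.8 km
Candidate 4: residuals ST_01 103.0, ST_02 4.6, ST_03 120.1 → max 120.1 km
Only Candidate 1 has all residuals ≈ 0.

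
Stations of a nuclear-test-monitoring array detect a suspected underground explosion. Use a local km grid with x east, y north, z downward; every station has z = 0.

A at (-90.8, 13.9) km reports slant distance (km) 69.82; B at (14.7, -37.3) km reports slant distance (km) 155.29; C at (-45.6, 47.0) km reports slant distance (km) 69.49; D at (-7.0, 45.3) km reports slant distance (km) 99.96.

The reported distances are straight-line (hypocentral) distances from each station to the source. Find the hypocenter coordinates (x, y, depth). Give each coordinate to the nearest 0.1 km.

(-92.4, 64.2, 48.4)

Each station gives a sphere (x−x_i)² + (y−y_i)² + z² = d_i² (stations at z=0).
Subtracting the A sphere from B and C: z² cancels, leaving linear equations in x and y:
211.0 x − 102.4 y = -26070.62
90.4 x + 66.2 y = -4103.52
Solving: x ≈ -92.403, y ≈ 64.195 km (keep extra digits for the depth step; rounded: -92.4, 64.2).
Then from the A sphere: z² = 69.82² − (x + 90.8)² − (y − 13.9)² with x = -92.403, y = 64.195, so z ≈ 48.401 ≈ 48.4 km.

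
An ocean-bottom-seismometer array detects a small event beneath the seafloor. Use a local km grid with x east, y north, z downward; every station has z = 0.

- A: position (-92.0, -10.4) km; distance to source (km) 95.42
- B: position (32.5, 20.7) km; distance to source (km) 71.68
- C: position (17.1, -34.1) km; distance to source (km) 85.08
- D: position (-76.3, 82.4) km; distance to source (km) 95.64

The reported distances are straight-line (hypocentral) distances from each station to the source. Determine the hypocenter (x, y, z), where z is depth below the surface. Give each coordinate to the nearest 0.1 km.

x ≈ -18.7 km, y ≈ 24.7 km, depth ≈ 50.0 km

Each station gives a sphere (x−x_i)² + (y−y_i)² + z² = d_i² (stations at z=0).
Subtracting the A sphere from B and C: z² cancels, leaving linear equations in x and y:
249.0 x + 62.2 y = -3120.47
218.2 x − 47.4 y = -5250.57
Solving: x ≈ -18.700, y ≈ 24.690 km (keep extra digits for the depth step; rounded: -18.7, 24.7).
Then from the A sphere: z² = 95.42² − (x + 92.0)² − (y + 10.4)² with x = -18.700, y = 24.690, so z ≈ 50.008 ≈ 50.0 km.
Check against D (with the unrounded solution): distance 95.65 ≈ 95.64 km. ✓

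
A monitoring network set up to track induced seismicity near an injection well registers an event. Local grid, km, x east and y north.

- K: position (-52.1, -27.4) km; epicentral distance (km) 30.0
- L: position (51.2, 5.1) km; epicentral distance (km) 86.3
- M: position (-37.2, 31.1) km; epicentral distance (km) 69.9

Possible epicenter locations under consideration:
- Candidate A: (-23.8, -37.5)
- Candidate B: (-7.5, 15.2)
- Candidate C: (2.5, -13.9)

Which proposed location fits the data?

Candidate A

For each candidate, compare |candidate − station| to the reported distance:
Candidate A: residuals K 0.0, L 0.0, M 0.0 → max 0.0 km
Candidate B: residuals K 31.7, L 26.7, M 36.2 → max 36.2 km
Candidate C: residuals K 26.2, L 34.0, M 9.9 → max 34.0 km
Only Candidate A has all residuals ≈ 0.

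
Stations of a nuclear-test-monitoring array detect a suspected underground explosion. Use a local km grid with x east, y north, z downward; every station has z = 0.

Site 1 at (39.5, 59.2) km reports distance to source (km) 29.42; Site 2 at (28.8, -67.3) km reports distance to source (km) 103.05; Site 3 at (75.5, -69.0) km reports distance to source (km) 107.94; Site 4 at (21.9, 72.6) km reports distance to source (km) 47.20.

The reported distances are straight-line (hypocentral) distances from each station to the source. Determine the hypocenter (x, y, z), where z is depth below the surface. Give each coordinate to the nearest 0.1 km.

Each station gives a sphere (x−x_i)² + (y−y_i)² + z² = d_i² (stations at z=0).
Subtracting the Site 1 sphere from Site 2 and Site 3: z² cancels, leaving linear equations in x and y:
-21.4 x − 253.0 y = -9459.93
72.0 x − 256.4 y = -5389.15
Solving: x ≈ 44.808, y ≈ 33.601 km (keep extra digits for the depth step; rounded: 44.8, 33.6).
Then from the Site 1 sphere: z² = 29.42² − (x − 39.5)² − (y − 59.2)² with x = 44.808, y = 33.601, so z ≈ 13.493 ≈ 13.5 km.

x ≈ 44.8 km, y ≈ 33.6 km, depth ≈ 13.5 km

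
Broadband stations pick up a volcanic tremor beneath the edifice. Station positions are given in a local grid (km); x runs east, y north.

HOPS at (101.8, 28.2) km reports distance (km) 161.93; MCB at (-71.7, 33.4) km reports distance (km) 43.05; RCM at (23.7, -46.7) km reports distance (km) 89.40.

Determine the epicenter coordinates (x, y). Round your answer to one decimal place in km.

-56.3 km east, -6.8 km north

Circle about each station: (x − 101.8)² + (y − 28.2)² = 161.93²; (x + 71.7)² + (y − 33.4)² = 43.05²; (x − 23.7)² + (y + 46.7)² = 89.40².
Subtracting the HOPS equation from the MCB and RCM equations removes the quadratic terms:
-347.0 x + 10.4 y = 19465.99
-156.2 x − 149.8 y = 9813.06
Solving the 2×2 system: x ≈ -56.3, y ≈ -6.8 km.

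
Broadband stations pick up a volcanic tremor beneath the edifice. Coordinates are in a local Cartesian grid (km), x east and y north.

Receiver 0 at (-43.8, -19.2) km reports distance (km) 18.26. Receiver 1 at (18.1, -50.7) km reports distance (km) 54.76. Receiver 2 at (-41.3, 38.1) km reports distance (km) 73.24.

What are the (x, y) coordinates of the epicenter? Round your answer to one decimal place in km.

x ≈ -34.3 km, y ≈ -34.8 km

Circle about each station: (x + 43.8)² + (y + 19.2)² = 18.26²; (x − 18.1)² + (y + 50.7)² = 54.76²; (x + 41.3)² + (y − 38.1)² = 73.24².
Subtracting the Receiver 0 equation from the Receiver 1 and Receiver 2 equations removes the quadratic terms:
123.8 x − 63.0 y = -2054.21
5.0 x + 114.6 y = -4160.45
Solving the 2×2 system: x ≈ -34.3, y ≈ -34.8 km.
Check against Receiver 0 (with the unrounded x, y): √((x + 43.8)²+(y + 19.2)²) = 18.27 ≈ 18.26 km. ✓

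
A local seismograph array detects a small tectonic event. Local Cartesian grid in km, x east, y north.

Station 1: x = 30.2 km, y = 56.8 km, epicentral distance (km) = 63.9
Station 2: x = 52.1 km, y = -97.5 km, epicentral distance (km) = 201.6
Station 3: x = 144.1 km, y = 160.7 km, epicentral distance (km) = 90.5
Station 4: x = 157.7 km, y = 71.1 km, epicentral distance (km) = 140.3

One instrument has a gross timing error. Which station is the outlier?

Solve using three stations at a time. Using Station 1, Station 2, Station 3 (subtract circle equations pairwise → linear system) gives (x, y) ≈ (74.5, 102.9).
Distances from that point to each station vs reported:
  Station 1: calculated 63.9 vs reported 63.9 → residual 0.0 km
  Station 2: calculated 201.6 vs reported 201.6 → residual 0.0 km
  Station 3: calculated 90.5 vs reported 90.5 → residual 0.0 km
  Station 4: calculated 89.1 vs reported 140.3 → residual 51.2 km
Station 1, Station 2, Station 3 are mutually consistent (residuals ≈ 0); Station 4 is off by 51.2 km.

Station 4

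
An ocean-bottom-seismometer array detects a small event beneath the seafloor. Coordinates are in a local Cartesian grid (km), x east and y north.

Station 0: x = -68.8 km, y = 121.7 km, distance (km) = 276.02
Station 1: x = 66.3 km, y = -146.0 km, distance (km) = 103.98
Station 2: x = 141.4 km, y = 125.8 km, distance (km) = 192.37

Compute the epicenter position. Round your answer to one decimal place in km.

(133.2, -66.4)

Circle about each station: (x + 68.8)² + (y − 121.7)² = 276.02²; (x − 66.3)² + (y + 146.0)² = 103.98²; (x − 141.4)² + (y − 125.8)² = 192.37².
Subtracting the Station 0 equation from the Station 1 and Station 2 equations removes the quadratic terms:
270.2 x − 535.4 y = 71542.56
420.4 x + 8.2 y = 55456.09
Solving the 2×2 system: x ≈ 133.2, y ≈ -66.4 km.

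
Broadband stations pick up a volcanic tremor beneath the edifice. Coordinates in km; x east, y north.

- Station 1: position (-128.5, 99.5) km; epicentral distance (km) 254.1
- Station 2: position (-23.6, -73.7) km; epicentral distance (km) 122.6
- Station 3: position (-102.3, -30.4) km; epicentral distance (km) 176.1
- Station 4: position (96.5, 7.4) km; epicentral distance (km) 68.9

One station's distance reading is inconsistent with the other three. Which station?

Station 2

Solve using three stations at a time. Using Station 1, Station 3, Station 4 (subtract circle equations pairwise → linear system) gives (x, y) ≈ (71.8, -56.9).
Distances from that point to each station vs reported:
  Station 1: calculated 254.1 vs reported 254.1 → residual 0.0 km
  Station 2: calculated 96.9 vs reported 122.6 → residual 25.7 km
  Station 3: calculated 176.1 vs reported 176.1 → residual 0.0 km
  Station 4: calculated 68.8 vs reported 68.9 → residual 0.1 km
Station 1, Station 3, Station 4 are mutually consistent (residuals ≈ 0); Station 2 is off by 25.7 km.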